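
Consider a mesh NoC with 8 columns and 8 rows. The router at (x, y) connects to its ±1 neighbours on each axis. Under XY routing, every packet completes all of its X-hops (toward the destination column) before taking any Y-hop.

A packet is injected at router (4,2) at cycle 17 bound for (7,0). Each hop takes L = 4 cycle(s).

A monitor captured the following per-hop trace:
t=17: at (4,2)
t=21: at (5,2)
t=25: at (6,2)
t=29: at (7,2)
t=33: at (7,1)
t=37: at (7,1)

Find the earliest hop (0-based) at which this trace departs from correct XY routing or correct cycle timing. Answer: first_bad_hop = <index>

first_bad_hop = 5

  1: Δx=+1 Δy=+0 Δt=4 [ok]
  2: Δx=+1 Δy=+0 Δt=4 [ok]
  3: Δx=+1 Δy=+0 Δt=4 [ok]
  4: Δx=+0 Δy=-1 Δt=4 [ok]
  5: Δx=+0 Δy=+0 Δt=4 [BAD: non-unit step]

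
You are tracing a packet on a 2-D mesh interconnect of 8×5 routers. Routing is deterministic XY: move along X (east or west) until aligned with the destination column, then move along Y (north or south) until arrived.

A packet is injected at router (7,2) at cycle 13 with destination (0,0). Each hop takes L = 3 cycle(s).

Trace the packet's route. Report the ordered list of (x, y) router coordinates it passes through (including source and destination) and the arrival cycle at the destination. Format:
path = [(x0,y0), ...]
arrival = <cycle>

path = [(7,2), (6,2), (5,2), (4,2), (3,2), (2,2), (1,2), (0,2), (0,1), (0,0)]
arrival = 40

src (7,2)  cyc=13
W→(6,2)  cyc=16
W→(5,2)  cyc=19
W→(4,2)  cyc=22
W→(3,2)  cyc=25
W→(2,2)  cyc=28
W→(1,2)  cyc=31
W→(0,2)  cyc=34
S→(0,1)  cyc=37
S→(0,0)  cyc=40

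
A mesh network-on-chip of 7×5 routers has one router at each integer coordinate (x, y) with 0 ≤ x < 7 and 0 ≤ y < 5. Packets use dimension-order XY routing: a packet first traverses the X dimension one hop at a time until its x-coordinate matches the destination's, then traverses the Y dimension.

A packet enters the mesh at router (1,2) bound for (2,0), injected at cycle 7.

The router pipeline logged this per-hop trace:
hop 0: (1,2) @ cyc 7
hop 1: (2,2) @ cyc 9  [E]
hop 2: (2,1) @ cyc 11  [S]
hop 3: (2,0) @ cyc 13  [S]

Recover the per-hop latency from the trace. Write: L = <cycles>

From hop 0 (7) to hop 1 (9): +2 cycles.
Per-hop latency L = Δcyc = 2.

L = 2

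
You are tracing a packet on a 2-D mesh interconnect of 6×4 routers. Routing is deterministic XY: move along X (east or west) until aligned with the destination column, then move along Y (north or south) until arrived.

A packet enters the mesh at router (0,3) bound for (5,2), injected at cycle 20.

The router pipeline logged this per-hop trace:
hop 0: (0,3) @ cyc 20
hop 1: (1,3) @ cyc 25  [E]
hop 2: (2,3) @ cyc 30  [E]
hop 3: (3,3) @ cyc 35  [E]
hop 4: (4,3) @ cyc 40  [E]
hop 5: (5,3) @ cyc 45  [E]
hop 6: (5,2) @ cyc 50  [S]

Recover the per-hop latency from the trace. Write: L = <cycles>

L = 5

Δcyc across hop 0→1: 25 − 20 = 5.
One hop costs L cycles, so L = 5.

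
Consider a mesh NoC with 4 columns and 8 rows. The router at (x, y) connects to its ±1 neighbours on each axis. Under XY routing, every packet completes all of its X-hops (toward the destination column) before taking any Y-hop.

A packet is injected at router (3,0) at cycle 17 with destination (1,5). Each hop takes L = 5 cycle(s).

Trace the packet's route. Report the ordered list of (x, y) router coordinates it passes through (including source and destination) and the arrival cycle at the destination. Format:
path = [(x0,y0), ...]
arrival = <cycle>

  0. router=(3,0) cycle=17 (inject)
  1. router=(2,0) cycle=22 dir=W
  2. router=(1,0) cycle=27 dir=W
  3. router=(1,1) cycle=32 dir=N
  4. router=(1,2) cycle=37 dir=N
  5. router=(1,3) cycle=42 dir=N
  6. router=(1,4) cycle=47 dir=N
  7. router=(1,5) cycle=52 dir=N

path = [(3,0), (2,0), (1,0), (1,1), (1,2), (1,3), (1,4), (1,5)]
arrival = 52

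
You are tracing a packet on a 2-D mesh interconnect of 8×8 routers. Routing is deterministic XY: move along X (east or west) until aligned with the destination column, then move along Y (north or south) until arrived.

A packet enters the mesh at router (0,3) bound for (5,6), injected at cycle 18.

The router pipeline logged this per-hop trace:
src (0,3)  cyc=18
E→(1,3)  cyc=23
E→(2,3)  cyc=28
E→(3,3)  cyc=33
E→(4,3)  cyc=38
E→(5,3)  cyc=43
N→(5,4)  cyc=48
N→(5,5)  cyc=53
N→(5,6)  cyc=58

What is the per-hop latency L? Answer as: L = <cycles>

L = 5

From hop 0 (18) to hop 1 (23): +5 cycles.
One hop costs L cycles, so L = 5.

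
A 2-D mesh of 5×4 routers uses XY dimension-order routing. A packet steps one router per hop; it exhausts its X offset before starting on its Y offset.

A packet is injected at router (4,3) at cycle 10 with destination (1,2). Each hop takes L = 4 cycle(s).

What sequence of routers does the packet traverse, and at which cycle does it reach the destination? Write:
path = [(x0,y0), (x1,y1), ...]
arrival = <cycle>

path = [(4,3), (3,3), (2,3), (1,3), (1,2)]
arrival = 26

hop 0: (4,3) @ cyc 10
hop 1: (3,3) @ cyc 14  [W]
hop 2: (2,3) @ cyc 18  [W]
hop 3: (1,3) @ cyc 22  [W]
hop 4: (1,2) @ cyc 26  [S]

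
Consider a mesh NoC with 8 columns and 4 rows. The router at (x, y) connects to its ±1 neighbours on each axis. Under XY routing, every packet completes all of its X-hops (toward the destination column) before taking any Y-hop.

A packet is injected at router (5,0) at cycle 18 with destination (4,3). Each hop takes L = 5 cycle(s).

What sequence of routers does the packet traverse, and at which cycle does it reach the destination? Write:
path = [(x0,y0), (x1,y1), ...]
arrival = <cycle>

#0 — 5,0 | c18
#1 — 4,0 | c23 | W
#2 — 4,1 | c28 | N
#3 — 4,2 | c33 | N
#4 — 4,3 | c38 | N

path = [(5,0), (4,0), (4,1), (4,2), (4,3)]
arrival = 38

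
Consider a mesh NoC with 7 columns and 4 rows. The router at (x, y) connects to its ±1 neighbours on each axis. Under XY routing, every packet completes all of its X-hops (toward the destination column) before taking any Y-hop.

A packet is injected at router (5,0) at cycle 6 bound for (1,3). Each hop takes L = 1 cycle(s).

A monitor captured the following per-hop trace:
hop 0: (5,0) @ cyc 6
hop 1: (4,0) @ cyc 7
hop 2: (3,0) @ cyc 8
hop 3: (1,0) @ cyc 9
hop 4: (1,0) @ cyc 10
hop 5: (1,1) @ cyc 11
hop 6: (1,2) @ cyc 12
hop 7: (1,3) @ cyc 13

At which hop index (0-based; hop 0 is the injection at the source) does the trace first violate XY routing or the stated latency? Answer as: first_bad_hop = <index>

  1: Δx=-1 Δy=+0 Δt=1 [ok]
  2: Δx=-1 Δy=+0 Δt=1 [ok]
  3: Δx=-2 Δy=+0 Δt=1 [BAD: non-unit step]

first_bad_hop = 3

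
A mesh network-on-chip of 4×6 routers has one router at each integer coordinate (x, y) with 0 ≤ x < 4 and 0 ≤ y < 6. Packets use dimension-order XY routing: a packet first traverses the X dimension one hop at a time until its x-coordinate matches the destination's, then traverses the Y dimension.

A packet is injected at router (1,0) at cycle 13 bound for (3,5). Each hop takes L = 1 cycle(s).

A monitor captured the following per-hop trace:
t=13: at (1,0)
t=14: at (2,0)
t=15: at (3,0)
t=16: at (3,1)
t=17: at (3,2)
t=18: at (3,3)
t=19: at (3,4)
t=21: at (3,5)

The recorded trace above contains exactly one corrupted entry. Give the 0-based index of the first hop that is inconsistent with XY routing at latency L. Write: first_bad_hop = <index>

hop 1: step (+1,+0), +1 cyc — ok
hop 2: step (+1,+0), +1 cyc — ok
hop 3: step (+0,+1), +1 cyc — ok
hop 4: step (+0,+1), +1 cyc — ok
hop 5: step (+0,+1), +1 cyc — ok
hop 6: step (+0,+1), +1 cyc — ok
hop 7: step (+0,+1), +2 cyc — BAD: Δcyc=2≠L

first_bad_hop = 7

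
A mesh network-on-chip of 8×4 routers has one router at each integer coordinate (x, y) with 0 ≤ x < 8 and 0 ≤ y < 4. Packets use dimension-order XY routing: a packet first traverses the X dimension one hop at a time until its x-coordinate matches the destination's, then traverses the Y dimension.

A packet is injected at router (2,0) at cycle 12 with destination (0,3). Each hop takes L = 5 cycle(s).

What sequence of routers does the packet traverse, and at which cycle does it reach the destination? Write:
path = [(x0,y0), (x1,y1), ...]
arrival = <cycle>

path = [(2,0), (1,0), (0,0), (0,1), (0,2), (0,3)]
arrival = 37

  0. router=(2,0) cycle=12 (inject)
  1. router=(1,0) cycle=17 dir=W
  2. router=(0,0) cycle=22 dir=W
  3. router=(0,1) cycle=27 dir=N
  4. router=(0,2) cycle=32 dir=N
  5. router=(0,3) cycle=37 dir=N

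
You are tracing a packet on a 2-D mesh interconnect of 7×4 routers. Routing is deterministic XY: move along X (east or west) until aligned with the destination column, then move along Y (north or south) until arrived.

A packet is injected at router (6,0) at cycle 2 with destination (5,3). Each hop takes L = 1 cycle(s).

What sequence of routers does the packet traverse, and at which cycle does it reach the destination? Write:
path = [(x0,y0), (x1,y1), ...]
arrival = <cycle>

path = [(6,0), (5,0), (5,1), (5,2), (5,3)]
arrival = 6

  0. router=(6,0) cycle=2 (inject)
  1. router=(5,0) cycle=3 dir=W
  2. router=(5,1) cycle=4 dir=N
  3. router=(5,2) cycle=5 dir=N
  4. router=(5,3) cycle=6 dir=N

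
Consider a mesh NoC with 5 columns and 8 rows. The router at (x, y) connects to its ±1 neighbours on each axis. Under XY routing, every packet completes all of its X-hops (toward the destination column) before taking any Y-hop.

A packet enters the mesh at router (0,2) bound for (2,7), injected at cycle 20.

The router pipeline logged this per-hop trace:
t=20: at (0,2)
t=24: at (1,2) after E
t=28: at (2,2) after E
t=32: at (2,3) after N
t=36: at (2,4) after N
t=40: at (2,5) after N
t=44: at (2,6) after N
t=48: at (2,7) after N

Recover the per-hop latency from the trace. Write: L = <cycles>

L = 4

cyc[1] − cyc[0] = 24 − 20 = 4.
Each hop adds L, hence L = 4.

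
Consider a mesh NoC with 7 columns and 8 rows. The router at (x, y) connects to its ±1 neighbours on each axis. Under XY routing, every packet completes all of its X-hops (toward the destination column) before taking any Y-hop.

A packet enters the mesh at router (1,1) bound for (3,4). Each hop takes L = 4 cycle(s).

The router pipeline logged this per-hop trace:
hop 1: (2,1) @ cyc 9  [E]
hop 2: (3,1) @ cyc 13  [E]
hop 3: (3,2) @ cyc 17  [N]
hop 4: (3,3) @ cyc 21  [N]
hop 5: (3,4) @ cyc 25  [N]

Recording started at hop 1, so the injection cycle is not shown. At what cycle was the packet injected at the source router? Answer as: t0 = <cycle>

t0 = 5

Hop 1 reached at cycle 9; hop k is at t0 + k·L.
t0 = cyc[1] − L = 9 − 4 = 5.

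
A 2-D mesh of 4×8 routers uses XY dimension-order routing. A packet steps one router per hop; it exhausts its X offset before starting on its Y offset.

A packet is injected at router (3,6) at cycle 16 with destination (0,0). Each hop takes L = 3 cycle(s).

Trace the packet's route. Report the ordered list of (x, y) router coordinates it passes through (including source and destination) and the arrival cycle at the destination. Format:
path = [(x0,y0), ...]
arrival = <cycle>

path = [(3,6), (2,6), (1,6), (0,6), (0,5), (0,4), (0,3), (0,2), (0,1), (0,0)]
arrival = 43

#0 — 3,6 | c16
#1 — 2,6 | c19 | W
#2 — 1,6 | c22 | W
#3 — 0,6 | c25 | W
#4 — 0,5 | c28 | S
#5 — 0,4 | c31 | S
#6 — 0,3 | c34 | S
#7 — 0,2 | c37 | S
#8 — 0,1 | c40 | S
#9 — 0,0 | c43 | S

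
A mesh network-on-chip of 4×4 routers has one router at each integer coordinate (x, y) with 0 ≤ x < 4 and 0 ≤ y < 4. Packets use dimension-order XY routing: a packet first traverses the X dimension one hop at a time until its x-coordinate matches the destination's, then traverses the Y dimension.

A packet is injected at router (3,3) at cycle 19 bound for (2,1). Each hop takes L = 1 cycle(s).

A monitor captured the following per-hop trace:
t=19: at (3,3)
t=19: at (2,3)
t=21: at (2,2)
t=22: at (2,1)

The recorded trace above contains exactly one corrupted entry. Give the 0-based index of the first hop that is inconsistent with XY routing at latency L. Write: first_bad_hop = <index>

  1: Δx=-1 Δy=+0 Δt=0 [BAD: Δcyc=0≠L]

first_bad_hop = 1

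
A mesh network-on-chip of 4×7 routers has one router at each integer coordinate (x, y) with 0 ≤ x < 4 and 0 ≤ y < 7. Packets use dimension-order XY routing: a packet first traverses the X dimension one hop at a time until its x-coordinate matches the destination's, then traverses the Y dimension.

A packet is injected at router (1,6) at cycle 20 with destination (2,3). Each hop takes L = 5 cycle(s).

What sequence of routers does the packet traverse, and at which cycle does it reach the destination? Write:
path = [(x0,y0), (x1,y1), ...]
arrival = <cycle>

path = [(1,6), (2,6), (2,5), (2,4), (2,3)]
arrival = 40

src (1,6)  cyc=20
E→(2,6)  cyc=25
S→(2,5)  cyc=30
S→(2,4)  cyc=35
S→(2,3)  cyc=40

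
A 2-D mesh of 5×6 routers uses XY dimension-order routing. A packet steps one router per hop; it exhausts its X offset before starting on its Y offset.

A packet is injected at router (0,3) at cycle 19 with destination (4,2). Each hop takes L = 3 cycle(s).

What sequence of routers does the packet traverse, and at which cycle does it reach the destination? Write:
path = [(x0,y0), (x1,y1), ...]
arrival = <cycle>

src (0,3)  cyc=19
E→(1,3)  cyc=22
E→(2,3)  cyc=25
E→(3,3)  cyc=28
E→(4,3)  cyc=31
S→(4,2)  cyc=34

path = [(0,3), (1,3), (2,3), (3,3), (4,3), (4,2)]
arrival = 34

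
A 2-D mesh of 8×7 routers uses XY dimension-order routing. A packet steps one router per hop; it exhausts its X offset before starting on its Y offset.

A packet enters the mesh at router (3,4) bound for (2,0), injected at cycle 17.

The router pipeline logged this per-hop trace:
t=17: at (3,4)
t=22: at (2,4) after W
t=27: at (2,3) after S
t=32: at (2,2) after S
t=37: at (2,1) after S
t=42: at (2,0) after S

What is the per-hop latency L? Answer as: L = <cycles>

Δcyc across hop 0→1: 22 − 17 = 5.
Per-hop latency L = Δcyc = 5.

L = 5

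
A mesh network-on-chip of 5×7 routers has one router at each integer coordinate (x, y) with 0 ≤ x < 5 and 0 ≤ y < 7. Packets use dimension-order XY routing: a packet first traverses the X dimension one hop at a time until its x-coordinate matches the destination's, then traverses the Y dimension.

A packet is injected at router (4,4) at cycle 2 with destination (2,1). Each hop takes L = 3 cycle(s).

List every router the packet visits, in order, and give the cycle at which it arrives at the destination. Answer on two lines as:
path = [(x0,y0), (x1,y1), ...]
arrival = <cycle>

path = [(4,4), (3,4), (2,4), (2,3), (2,2), (2,1)]
arrival = 17

t=2: at (4,4)
t=5: at (3,4) after W
t=8: at (2,4) after W
t=11: at (2,3) after S
t=14: at (2,2) after S
t=17: at (2,1) after S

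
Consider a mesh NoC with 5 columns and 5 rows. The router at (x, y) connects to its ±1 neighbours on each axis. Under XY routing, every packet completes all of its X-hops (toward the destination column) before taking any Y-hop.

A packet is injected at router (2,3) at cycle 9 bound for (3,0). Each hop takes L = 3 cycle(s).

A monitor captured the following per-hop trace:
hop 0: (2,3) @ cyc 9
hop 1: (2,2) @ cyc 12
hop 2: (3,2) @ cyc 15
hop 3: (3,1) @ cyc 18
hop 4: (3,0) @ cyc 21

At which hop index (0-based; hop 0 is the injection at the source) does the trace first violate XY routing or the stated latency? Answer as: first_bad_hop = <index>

[1] (+0,-1) / 3c ⇒ BAD: Y-move but x=2≠3

first_bad_hop = 1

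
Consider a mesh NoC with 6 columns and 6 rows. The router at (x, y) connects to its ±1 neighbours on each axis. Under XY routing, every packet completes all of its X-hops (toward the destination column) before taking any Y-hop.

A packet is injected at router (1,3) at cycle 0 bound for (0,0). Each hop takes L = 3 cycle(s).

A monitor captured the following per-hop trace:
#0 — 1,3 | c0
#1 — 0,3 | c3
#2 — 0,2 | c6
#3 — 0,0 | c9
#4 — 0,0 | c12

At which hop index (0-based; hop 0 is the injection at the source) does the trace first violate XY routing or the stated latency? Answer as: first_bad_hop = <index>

first_bad_hop = 3

  1: Δx=-1 Δy=+0 Δt=3 [ok]
  2: Δx=+0 Δy=-1 Δt=3 [ok]
  3: Δx=+0 Δy=-2 Δt=3 [BAD: non-unit step]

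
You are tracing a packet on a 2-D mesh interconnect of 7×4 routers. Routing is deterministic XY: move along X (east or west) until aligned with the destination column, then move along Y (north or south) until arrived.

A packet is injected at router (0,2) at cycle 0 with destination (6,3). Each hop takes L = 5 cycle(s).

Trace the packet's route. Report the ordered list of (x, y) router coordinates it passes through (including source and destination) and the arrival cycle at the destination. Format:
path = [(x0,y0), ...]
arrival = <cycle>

path = [(0,2), (1,2), (2,2), (3,2), (4,2), (5,2), (6,2), (6,3)]
arrival = 35

src (0,2)  cyc=0
E→(1,2)  cyc=5
E→(2,2)  cyc=10
E→(3,2)  cyc=15
E→(4,2)  cyc=20
E→(5,2)  cyc=25
E→(6,2)  cyc=30
N→(6,3)  cyc=35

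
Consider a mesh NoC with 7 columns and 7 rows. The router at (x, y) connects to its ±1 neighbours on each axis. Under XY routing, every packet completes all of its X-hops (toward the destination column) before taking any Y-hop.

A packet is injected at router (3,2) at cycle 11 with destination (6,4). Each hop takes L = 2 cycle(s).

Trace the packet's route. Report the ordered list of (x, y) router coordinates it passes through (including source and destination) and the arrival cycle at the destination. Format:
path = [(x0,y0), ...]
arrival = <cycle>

path = [(3,2), (4,2), (5,2), (6,2), (6,3), (6,4)]
arrival = 21

  0. router=(3,2) cycle=11 (inject)
  1. router=(4,2) cycle=13 dir=E
  2. router=(5,2) cycle=15 dir=E
  3. router=(6,2) cycle=17 dir=E
  4. router=(6,3) cycle=19 dir=N
  5. router=(6,4) cycle=21 dir=N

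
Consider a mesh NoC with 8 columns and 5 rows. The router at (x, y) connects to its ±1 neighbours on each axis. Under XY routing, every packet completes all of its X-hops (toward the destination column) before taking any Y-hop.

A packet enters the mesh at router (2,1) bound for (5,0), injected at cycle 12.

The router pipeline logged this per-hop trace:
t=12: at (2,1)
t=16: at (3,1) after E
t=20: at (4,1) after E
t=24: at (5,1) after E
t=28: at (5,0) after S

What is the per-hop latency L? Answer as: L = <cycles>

L = 4

cyc[1] − cyc[0] = 16 − 12 = 4.
One hop costs L cycles, so L = 4.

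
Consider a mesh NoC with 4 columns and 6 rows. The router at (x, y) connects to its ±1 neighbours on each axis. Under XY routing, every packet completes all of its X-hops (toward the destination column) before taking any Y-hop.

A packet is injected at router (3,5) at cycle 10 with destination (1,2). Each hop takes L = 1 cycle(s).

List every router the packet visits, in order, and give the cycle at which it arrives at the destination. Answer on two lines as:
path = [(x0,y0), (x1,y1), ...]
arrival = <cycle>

#0 — 3,5 | c10
#1 — 2,5 | c11 | W
#2 — 1,5 | c12 | W
#3 — 1,4 | c13 | S
#4 — 1,3 | c14 | S
#5 — 1,2 | c15 | S

path = [(3,5), (2,5), (1,5), (1,4), (1,3), (1,2)]
arrival = 15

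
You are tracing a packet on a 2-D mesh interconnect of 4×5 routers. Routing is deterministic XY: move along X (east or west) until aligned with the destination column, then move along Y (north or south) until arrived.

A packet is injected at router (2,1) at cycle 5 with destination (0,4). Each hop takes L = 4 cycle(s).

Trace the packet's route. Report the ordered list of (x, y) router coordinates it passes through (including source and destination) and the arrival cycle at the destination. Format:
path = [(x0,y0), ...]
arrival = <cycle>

path = [(2,1), (1,1), (0,1), (0,2), (0,3), (0,4)]
arrival = 25

t=5: at (2,1)
t=9: at (1,1) after W
t=13: at (0,1) after W
t=17: at (0,2) after N
t=21: at (0,3) after N
t=25: at (0,4) after N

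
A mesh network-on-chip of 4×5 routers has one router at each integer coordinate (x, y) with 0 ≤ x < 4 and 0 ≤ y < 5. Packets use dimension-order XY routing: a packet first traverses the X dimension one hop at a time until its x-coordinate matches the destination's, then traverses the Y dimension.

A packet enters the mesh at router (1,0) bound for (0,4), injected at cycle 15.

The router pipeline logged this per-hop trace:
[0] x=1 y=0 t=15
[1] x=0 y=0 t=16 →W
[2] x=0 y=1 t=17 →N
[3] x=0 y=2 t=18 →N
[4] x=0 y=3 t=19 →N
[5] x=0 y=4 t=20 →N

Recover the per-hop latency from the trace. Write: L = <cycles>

From hop 0 (15) to hop 1 (16): +1 cycles.
Per-hop latency L = Δcyc = 1.

L = 1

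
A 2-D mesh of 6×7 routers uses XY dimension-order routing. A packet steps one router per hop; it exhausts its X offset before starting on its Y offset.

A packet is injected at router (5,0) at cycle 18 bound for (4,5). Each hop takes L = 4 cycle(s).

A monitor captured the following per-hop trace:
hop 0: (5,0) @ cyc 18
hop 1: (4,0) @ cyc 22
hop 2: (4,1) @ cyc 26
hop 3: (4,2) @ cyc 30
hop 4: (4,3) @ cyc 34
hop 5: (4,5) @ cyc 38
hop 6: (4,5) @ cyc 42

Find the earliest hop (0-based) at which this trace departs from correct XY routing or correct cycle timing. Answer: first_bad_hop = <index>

  1: Δx=-1 Δy=+0 Δt=4 [ok]
  2: Δx=+0 Δy=+1 Δt=4 [ok]
  3: Δx=+0 Δy=+1 Δt=4 [ok]
  4: Δx=+0 Δy=+1 Δt=4 [ok]
  5: Δx=+0 Δy=+2 Δt=4 [BAD: non-unit step]

first_bad_hop = 5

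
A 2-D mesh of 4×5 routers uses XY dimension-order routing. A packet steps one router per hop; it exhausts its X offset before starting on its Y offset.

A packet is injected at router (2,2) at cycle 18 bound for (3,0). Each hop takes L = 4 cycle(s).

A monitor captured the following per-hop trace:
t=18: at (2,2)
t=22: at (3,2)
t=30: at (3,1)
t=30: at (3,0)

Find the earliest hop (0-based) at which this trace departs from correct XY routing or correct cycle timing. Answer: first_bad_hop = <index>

first_bad_hop = 2

  1: Δx=+1 Δy=+0 Δt=4 [ok]
  2: Δx=+0 Δy=-1 Δt=8 [BAD: Δcyc=8≠L]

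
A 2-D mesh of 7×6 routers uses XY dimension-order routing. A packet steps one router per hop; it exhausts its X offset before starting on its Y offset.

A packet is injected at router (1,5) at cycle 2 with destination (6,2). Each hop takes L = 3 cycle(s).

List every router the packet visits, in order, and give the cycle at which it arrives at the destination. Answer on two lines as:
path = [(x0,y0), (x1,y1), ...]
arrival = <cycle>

  0. router=(1,5) cycle=2 (inject)
  1. router=(2,5) cycle=5 dir=E
  2. router=(3,5) cycle=8 dir=E
  3. router=(4,5) cycle=11 dir=E
  4. router=(5,5) cycle=14 dir=E
  5. router=(6,5) cycle=17 dir=E
  6. router=(6,4) cycle=20 dir=S
  7. router=(6,3) cycle=23 dir=S
  8. router=(6,2) cycle=26 dir=S

path = [(1,5), (2,5), (3,5), (4,5), (5,5), (6,5), (6,4), (6,3), (6,2)]
arrival = 26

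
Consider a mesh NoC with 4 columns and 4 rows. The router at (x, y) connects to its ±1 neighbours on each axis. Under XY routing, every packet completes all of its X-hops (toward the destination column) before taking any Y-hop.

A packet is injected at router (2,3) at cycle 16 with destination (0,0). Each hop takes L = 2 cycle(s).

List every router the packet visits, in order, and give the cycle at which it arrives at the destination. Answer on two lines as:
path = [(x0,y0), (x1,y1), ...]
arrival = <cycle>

path = [(2,3), (1,3), (0,3), (0,2), (0,1), (0,0)]
arrival = 26

[0] x=2 y=3 t=16
[1] x=1 y=3 t=18 →W
[2] x=0 y=3 t=20 →W
[3] x=0 y=2 t=22 →S
[4] x=0 y=1 t=24 →S
[5] x=0 y=0 t=26 →S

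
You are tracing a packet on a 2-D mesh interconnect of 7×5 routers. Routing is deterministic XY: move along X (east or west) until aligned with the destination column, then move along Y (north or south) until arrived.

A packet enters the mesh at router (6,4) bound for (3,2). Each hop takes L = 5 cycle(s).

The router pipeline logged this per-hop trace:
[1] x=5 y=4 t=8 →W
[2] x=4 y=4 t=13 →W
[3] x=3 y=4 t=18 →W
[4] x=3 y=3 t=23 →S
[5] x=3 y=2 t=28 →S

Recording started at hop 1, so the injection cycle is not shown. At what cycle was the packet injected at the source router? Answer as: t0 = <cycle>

At hop 1 the cycle is 8; in general cyc_k = t0 + kL.
Therefore t0 = 8 − L = 3.

t0 = 3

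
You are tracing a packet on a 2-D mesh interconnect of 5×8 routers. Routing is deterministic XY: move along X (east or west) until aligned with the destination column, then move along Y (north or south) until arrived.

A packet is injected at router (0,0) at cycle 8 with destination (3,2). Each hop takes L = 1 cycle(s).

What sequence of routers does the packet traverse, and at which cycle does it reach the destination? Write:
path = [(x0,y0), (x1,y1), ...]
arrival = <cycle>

path = [(0,0), (1,0), (2,0), (3,0), (3,1), (3,2)]
arrival = 13

  0. router=(0,0) cycle=8 (inject)
  1. router=(1,0) cycle=9 dir=E
  2. router=(2,0) cycle=10 dir=E
  3. router=(3,0) cycle=11 dir=E
  4. router=(3,1) cycle=12 dir=N
  5. router=(3,2) cycle=13 dir=N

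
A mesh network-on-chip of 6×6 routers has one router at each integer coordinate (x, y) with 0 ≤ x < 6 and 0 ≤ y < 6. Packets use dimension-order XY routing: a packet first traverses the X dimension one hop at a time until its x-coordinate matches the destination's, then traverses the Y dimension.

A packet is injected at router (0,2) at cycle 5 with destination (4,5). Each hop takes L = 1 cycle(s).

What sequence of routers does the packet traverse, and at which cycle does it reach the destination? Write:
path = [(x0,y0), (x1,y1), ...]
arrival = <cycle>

path = [(0,2), (1,2), (2,2), (3,2), (4,2), (4,3), (4,4), (4,5)]
arrival = 12

[0] x=0 y=2 t=5
[1] x=1 y=2 t=6 →E
[2] x=2 y=2 t=7 →E
[3] x=3 y=2 t=8 →E
[4] x=4 y=2 t=9 →E
[5] x=4 y=3 t=10 →N
[6] x=4 y=4 t=11 →N
[7] x=4 y=5 t=12 →N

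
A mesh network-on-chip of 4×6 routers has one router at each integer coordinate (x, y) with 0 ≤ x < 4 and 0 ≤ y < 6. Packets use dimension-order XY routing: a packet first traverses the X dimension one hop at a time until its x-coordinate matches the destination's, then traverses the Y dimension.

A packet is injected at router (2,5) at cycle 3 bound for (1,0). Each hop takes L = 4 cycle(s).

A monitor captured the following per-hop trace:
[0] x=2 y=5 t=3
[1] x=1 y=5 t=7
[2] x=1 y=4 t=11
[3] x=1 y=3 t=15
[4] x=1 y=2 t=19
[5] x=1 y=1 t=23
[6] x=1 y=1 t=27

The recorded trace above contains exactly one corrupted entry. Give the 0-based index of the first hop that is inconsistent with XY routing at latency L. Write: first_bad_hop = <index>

[1] (-1,+0) / 4c ⇒ ok
[2] (+0,-1) / 4c ⇒ ok
[3] (+0,-1) / 4c ⇒ ok
[4] (+0,-1) / 4c ⇒ ok
[5] (+0,-1) / 4c ⇒ ok
[6] (+0,+0) / 4c ⇒ BAD: non-unit step

first_bad_hop = 6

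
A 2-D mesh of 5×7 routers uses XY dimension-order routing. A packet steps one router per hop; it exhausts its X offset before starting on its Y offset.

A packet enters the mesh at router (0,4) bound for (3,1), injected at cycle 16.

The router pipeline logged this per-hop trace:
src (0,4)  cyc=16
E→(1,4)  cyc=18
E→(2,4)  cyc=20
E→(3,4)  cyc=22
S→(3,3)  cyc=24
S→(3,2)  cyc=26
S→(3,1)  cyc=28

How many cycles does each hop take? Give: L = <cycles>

Between hops 0 and 1 the cycle counter advances 18 − 16 = 2.
One hop costs L cycles, so L = 2.

L = 2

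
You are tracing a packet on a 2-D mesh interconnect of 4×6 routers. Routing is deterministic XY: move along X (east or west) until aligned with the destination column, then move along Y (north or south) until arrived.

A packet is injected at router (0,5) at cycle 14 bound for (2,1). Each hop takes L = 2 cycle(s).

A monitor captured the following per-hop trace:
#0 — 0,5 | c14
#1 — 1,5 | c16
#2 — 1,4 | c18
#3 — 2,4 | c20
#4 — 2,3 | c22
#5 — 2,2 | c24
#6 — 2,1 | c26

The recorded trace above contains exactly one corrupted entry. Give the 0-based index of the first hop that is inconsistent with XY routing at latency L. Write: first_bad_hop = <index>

first_bad_hop = 2

hop 1: step (+1,+0), +2 cyc — ok
hop 2: step (+0,-1), +2 cyc — BAD: Y-move but x=1≠2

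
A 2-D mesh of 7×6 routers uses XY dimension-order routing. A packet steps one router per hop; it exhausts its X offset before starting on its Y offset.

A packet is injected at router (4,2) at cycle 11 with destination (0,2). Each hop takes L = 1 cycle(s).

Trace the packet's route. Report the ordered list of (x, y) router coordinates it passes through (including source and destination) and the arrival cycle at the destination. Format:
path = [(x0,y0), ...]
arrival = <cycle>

path = [(4,2), (3,2), (2,2), (1,2), (0,2)]
arrival = 15

[0] x=4 y=2 t=11
[1] x=3 y=2 t=12 →W
[2] x=2 y=2 t=13 →W
[3] x=1 y=2 t=14 →W
[4] x=0 y=2 t=15 →W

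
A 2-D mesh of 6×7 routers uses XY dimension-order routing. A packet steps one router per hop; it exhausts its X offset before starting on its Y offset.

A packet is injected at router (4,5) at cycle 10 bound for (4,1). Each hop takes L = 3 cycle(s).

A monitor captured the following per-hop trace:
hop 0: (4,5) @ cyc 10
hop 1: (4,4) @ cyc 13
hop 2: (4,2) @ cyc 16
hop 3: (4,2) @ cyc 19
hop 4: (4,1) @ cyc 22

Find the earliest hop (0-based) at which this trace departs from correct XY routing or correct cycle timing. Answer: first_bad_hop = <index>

first_bad_hop = 2

  1: Δx=+0 Δy=-1 Δt=3 [ok]
  2: Δx=+0 Δy=-2 Δt=3 [BAD: non-unit step]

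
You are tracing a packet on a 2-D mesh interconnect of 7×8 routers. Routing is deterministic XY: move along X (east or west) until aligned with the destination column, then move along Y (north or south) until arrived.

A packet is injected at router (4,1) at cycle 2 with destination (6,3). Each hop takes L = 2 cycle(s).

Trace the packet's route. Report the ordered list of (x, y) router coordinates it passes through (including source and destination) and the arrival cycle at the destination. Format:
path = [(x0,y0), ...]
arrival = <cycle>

path = [(4,1), (5,1), (6,1), (6,2), (6,3)]
arrival = 10

t=2: at (4,1)
t=4: at (5,1) after E
t=6: at (6,1) after E
t=8: at (6,2) after N
t=10: at (6,3) after N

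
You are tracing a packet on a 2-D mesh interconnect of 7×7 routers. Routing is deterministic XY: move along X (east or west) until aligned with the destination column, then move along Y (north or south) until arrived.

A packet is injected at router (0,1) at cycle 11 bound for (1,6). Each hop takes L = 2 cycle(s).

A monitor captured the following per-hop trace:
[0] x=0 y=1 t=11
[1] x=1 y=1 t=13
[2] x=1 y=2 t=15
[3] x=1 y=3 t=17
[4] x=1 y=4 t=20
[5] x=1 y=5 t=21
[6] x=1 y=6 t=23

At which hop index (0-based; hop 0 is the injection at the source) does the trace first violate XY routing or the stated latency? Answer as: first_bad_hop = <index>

hop 1: step (+1,+0), +2 cyc — ok
hop 2: step (+0,+1), +2 cyc — ok
hop 3: step (+0,+1), +2 cyc — ok
hop 4: step (+0,+1), +3 cyc — BAD: Δcyc=3≠L

first_bad_hop = 4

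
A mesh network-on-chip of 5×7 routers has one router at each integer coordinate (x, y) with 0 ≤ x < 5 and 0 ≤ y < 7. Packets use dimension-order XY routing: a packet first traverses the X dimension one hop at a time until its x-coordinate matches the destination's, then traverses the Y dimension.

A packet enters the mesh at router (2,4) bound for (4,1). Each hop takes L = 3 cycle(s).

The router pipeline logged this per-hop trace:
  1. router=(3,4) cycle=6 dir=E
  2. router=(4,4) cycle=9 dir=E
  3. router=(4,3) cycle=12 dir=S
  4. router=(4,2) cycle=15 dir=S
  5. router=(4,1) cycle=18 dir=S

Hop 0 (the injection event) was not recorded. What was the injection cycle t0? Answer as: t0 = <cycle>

cyc[1] = 6 and cyc[k] = t0 + k·L for every k.
So t0 = 6 − 1·3 = 3.

t0 = 3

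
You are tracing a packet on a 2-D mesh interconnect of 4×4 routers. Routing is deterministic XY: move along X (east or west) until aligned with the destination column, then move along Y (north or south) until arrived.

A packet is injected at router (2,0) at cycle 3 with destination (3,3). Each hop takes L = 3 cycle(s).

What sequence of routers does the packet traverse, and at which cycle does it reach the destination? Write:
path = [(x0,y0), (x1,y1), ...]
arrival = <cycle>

  0. router=(2,0) cycle=3 (inject)
  1. router=(3,0) cycle=6 dir=E
  2. router=(3,1) cycle=9 dir=N
  3. router=(3,2) cycle=12 dir=N
  4. router=(3,3) cycle=15 dir=N

path = [(2,0), (3,0), (3,1), (3,2), (3,3)]
arrival = 15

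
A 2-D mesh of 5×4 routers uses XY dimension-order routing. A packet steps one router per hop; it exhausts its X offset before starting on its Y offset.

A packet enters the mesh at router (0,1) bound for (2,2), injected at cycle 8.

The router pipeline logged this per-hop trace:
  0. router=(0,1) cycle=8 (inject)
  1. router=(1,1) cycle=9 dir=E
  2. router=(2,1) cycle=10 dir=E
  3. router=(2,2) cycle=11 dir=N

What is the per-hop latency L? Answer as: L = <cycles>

cyc[1] − cyc[0] = 9 − 8 = 1.
Each hop adds L, hence L = 1.

L = 1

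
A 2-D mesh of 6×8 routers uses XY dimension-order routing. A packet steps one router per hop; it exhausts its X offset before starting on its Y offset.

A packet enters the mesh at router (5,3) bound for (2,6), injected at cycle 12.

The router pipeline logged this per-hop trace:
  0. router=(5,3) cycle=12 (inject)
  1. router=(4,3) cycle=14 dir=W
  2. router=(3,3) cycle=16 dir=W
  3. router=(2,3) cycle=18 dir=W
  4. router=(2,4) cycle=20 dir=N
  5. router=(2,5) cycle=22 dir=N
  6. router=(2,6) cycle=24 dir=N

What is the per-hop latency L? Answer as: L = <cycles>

cyc[1] − cyc[0] = 14 − 12 = 2.
Per-hop latency L = Δcyc = 2.

L = 2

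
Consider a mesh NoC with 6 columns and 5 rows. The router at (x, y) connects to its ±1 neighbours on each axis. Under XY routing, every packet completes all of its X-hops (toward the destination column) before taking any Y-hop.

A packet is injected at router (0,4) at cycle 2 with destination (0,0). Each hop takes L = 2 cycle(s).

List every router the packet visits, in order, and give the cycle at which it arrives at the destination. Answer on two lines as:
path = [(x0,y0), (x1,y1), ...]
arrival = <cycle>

path = [(0,4), (0,3), (0,2), (0,1), (0,0)]
arrival = 10

[0] x=0 y=4 t=2
[1] x=0 y=3 t=4 →S
[2] x=0 y=2 t=6 →S
[3] x=0 y=1 t=8 →S
[4] x=0 y=0 t=10 →S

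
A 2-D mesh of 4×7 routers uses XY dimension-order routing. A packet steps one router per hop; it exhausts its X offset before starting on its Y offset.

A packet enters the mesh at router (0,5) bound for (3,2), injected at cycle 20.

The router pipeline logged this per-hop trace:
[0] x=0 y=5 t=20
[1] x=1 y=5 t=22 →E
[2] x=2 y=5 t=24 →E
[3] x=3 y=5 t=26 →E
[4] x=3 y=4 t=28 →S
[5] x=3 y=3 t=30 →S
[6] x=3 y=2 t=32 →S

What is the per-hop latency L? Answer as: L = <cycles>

L = 2

cyc[1] − cyc[0] = 22 − 20 = 2.
One hop costs L cycles, so L = 2.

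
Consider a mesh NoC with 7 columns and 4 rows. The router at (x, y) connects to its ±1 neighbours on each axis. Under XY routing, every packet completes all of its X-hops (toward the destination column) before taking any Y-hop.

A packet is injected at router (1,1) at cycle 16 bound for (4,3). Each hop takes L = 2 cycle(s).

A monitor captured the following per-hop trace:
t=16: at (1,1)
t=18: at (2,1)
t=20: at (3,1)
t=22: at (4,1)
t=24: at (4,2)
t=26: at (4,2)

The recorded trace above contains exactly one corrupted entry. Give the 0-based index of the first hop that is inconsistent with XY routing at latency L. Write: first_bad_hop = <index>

[1] (+1,+0) / 2c ⇒ ok
[2] (+1,+0) / 2c ⇒ ok
[3] (+1,+0) / 2c ⇒ ok
[4] (+0,+1) / 2c ⇒ ok
[5] (+0,+0) / 2c ⇒ BAD: non-unit step

first_bad_hop = 5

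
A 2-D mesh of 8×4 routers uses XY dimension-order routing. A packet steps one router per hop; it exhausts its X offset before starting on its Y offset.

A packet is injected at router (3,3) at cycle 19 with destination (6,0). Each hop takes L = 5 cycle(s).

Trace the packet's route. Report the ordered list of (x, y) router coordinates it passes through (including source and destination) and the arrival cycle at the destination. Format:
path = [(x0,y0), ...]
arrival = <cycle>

src (3,3)  cyc=19
E→(4,3)  cyc=24
E→(5,3)  cyc=29
E→(6,3)  cyc=34
S→(6,2)  cyc=39
S→(6,1)  cyc=44
S→(6,0)  cyc=49

path = [(3,3), (4,3), (5,3), (6,3), (6,2), (6,1), (6,0)]
arrival = 49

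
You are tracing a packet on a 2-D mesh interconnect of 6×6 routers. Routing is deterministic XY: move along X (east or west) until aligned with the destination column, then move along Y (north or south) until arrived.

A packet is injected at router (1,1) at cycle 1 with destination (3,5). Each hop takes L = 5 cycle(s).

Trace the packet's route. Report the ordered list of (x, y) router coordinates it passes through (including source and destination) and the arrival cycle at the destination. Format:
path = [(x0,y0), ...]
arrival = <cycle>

path = [(1,1), (2,1), (3,1), (3,2), (3,3), (3,4), (3,5)]
arrival = 31

  0. router=(1,1) cycle=1 (inject)
  1. router=(2,1) cycle=6 dir=E
  2. router=(3,1) cycle=11 dir=E
  3. router=(3,2) cycle=16 dir=N
  4. router=(3,3) cycle=21 dir=N
  5. router=(3,4) cycle=26 dir=N
  6. router=(3,5) cycle=31 dir=N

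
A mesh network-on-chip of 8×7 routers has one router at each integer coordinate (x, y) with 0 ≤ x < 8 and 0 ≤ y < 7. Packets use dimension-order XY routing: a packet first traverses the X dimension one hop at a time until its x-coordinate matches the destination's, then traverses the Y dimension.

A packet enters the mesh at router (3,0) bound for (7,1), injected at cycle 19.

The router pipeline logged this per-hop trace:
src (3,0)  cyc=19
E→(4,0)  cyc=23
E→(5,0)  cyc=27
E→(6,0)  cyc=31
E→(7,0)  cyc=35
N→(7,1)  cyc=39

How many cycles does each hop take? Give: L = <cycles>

cyc[1] − cyc[0] = 23 − 19 = 4.
That increment is L by definition: L = 4.

L = 4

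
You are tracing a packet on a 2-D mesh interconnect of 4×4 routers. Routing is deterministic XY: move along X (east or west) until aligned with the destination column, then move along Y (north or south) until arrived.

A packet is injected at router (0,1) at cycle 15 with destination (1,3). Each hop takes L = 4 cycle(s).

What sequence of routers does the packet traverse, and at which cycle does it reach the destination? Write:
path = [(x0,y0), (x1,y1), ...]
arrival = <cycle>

path = [(0,1), (1,1), (1,2), (1,3)]
arrival = 27

t=15: at (0,1)
t=19: at (1,1) after E
t=23: at (1,2) after N
t=27: at (1,3) after N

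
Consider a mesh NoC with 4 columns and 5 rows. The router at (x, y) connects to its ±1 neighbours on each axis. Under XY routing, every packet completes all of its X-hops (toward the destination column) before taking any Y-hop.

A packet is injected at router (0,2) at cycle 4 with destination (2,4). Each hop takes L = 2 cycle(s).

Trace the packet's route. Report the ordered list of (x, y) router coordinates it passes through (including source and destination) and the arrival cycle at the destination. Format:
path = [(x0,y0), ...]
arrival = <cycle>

path = [(0,2), (1,2), (2,2), (2,3), (2,4)]
arrival = 12

src (0,2)  cyc=4
E→(1,2)  cyc=6
E→(2,2)  cyc=8
N→(2,3)  cyc=10
N→(2,4)  cyc=12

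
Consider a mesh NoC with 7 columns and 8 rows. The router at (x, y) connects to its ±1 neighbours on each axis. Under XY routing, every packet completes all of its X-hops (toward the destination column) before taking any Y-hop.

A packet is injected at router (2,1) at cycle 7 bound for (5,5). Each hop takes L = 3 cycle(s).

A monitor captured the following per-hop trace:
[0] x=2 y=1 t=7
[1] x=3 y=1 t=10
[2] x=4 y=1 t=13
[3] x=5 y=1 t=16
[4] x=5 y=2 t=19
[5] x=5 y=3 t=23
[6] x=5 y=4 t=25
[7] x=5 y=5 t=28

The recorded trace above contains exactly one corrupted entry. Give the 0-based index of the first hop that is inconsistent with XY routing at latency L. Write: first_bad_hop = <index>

  1: Δx=+1 Δy=+0 Δt=3 [ok]
  2: Δx=+1 Δy=+0 Δt=3 [ok]
  3: Δx=+1 Δy=+0 Δt=3 [ok]
  4: Δx=+0 Δy=+1 Δt=3 [ok]
  5: Δx=+0 Δy=+1 Δt=4 [BAD: Δcyc=4≠L]

first_bad_hop = 5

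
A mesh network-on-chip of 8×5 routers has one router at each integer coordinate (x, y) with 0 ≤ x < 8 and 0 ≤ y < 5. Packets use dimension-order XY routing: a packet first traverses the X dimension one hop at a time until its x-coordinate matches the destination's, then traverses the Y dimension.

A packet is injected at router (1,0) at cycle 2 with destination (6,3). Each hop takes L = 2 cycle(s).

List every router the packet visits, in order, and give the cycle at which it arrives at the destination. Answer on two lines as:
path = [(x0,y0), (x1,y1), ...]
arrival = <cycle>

src (1,0)  cyc=2
E→(2,0)  cyc=4
E→(3,0)  cyc=6
E→(4,0)  cyc=8
E→(5,0)  cyc=10
E→(6,0)  cyc=12
N→(6,1)  cyc=14
N→(6,2)  cyc=16
N→(6,3)  cyc=18

path = [(1,0), (2,0), (3,0), (4,0), (5,0), (6,0), (6,1), (6,2), (6,3)]
arrival = 18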